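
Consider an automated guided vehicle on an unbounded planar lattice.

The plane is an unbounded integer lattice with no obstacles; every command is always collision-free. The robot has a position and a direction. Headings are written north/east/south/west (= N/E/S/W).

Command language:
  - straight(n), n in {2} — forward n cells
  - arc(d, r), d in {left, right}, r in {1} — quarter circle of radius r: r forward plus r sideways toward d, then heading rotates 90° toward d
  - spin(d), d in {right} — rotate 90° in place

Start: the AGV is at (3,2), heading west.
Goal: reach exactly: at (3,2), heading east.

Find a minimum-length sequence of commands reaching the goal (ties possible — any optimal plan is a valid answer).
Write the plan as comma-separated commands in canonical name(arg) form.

spin(right), spin(right)

start: at (3,2), heading west
1. spin(right) → at (3,2), heading north
2. spin(right) → at (3,2), heading east
minimal: 2 command(s), checked below 2.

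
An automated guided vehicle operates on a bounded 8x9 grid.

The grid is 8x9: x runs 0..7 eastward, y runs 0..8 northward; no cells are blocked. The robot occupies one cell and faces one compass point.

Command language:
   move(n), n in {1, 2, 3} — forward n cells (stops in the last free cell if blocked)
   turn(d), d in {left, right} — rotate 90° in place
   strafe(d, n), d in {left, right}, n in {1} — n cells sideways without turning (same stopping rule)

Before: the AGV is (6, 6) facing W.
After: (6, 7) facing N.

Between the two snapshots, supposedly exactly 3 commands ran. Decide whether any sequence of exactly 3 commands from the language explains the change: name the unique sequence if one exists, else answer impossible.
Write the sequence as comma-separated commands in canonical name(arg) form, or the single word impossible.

strafe(left, 1), turn(right), move(2)

key: position moved to (6,7) AND the heading swung to N — translation plus rotation needed
initial: (6, 6) facing W
t=1 strafe(left, 1) ⇒ (6, 5) facing W
t=2 turn(right) ⇒ (6, 5) facing N
t=3 move(2) ⇒ (6, 7) facing N
no rival 3-sequence matches.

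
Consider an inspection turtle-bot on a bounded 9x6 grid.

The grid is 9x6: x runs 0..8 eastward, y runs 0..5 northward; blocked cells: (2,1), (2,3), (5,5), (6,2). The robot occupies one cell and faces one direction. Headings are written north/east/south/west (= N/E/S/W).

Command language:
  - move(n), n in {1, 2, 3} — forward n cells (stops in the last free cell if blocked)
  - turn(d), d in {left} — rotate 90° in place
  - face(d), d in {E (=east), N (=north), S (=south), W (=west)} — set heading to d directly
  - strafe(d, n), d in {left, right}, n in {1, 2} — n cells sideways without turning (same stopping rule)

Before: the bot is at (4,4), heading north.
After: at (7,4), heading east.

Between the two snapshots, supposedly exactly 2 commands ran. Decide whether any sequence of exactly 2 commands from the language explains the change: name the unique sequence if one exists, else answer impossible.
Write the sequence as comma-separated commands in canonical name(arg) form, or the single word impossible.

face(E), move(3)

key: cell and facing (now E) both changed — the 2 commands mix motion and turning
t0: at (4,4), heading north
1. face(E) → at (4,4), heading east
2. move(3) → at (7,4), heading east
no rival 2-sequence matches.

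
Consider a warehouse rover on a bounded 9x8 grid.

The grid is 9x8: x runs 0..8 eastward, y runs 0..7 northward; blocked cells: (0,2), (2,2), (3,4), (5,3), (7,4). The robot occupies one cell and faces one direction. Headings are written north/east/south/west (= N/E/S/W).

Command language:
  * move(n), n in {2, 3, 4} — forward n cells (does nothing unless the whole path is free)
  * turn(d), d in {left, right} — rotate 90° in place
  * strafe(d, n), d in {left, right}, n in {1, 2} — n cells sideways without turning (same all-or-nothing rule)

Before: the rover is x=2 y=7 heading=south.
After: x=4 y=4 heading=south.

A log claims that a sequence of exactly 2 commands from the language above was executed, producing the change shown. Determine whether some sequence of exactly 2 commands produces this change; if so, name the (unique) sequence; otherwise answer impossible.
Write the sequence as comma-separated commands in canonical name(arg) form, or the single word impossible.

strafe(left, 2), move(3)

key: still facing S at the end — nothing in the sequence rotates
begin: x=2 y=7 heading=south
1. strafe(left, 2) → x=4 y=7 heading=south
2. move(3) → x=4 y=4 heading=south
uniquely the one of 81 2-step routes that fits.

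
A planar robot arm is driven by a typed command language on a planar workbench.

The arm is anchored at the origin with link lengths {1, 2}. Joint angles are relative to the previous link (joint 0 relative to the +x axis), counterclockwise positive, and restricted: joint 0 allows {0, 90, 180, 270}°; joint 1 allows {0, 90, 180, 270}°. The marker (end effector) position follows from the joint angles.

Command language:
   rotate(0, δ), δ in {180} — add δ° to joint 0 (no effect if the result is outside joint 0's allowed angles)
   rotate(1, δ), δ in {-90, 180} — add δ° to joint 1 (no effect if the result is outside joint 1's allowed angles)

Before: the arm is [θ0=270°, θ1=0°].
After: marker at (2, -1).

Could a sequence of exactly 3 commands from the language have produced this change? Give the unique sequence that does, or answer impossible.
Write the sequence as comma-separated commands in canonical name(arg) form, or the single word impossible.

from: [θ0=270°, θ1=0°]
t=1 rotate(1, -90) ⇒ [θ0=270°, θ1=270°]
t=2 rotate(1, -90) ⇒ [θ0=270°, θ1=180°]
t=3 rotate(1, -90) ⇒ [θ0=270°, θ1=90°]
all 27 alternatives checked — unique.

rotate(1, -90), rotate(1, -90), rotate(1, -90)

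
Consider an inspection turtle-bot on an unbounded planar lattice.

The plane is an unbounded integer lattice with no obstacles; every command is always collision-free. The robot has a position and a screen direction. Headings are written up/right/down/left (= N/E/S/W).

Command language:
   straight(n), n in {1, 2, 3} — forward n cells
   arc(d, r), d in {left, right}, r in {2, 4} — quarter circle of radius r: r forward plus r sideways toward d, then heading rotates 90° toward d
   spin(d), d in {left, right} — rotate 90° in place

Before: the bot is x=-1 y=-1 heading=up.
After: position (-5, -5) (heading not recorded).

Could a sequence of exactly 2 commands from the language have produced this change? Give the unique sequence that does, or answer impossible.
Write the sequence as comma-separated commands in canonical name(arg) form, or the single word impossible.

key: order matters: swapping spin(left) and arc(left, 4) lands elsewhere
t0: x=-1 y=-1 heading=up
1. spin(left) → x=-1 y=-1 heading=left
2. arc(left, 4) → x=-5 y=-5 heading=down
all 81 alternatives checked — unique.

spin(left), arc(left, 4)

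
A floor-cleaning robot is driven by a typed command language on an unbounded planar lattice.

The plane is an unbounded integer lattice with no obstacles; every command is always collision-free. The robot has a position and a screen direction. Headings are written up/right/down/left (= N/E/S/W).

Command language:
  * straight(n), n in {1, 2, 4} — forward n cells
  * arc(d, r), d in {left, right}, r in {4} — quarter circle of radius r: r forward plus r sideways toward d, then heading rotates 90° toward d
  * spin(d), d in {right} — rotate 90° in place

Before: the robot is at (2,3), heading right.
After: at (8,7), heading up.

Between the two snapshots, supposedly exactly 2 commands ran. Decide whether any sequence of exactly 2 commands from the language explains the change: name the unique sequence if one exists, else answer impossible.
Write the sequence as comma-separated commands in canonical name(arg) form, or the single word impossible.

straight(2), arc(left, 4)

key: cell and facing (now N) both changed — the 2 commands mix motion and turning
t0: at (2,3), heading right
step 1 (straight(2)): at (4,3), heading right
step 2 (arc(left, 4)): at (8,7), heading up
no rival 2-sequence matches.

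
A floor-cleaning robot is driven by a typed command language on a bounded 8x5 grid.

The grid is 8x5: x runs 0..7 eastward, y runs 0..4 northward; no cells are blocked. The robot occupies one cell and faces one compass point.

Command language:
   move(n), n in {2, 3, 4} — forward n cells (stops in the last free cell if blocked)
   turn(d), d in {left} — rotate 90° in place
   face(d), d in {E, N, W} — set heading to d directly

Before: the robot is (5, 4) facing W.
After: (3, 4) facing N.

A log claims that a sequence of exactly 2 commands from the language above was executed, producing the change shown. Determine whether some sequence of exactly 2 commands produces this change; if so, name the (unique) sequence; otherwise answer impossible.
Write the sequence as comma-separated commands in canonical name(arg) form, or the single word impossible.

move(2), face(N)

key: running face(N) before move(2) would end elsewhere — order is forced
initial: (5, 4) facing W
[1] after move(2): (3, 4) facing W
[2] after face(N): (3, 4) facing N
uniquely the one of 49 2-step routes that fits.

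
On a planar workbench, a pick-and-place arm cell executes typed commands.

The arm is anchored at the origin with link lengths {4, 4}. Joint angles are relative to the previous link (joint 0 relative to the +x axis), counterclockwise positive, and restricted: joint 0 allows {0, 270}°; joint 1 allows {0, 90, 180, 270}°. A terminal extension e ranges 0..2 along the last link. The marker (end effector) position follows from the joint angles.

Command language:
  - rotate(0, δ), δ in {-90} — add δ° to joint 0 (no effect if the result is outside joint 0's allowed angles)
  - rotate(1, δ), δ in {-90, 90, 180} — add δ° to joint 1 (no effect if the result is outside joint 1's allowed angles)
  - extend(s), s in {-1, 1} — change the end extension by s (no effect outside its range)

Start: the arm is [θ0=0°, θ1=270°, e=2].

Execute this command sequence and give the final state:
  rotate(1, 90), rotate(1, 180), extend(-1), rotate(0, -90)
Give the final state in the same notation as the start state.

t0: [θ0=0°, θ1=270°, e=2]
[1] after rotate(1, 90): [θ0=0°, θ1=0°, e=2]
[2] after rotate(1, 180): [θ0=0°, θ1=180°, e=2]
[3] after extend(-1): [θ0=0°, θ1=180°, e=1]
[4] after rotate(0, -90): [θ0=270°, θ1=180°, e=1]

[θ0=270°, θ1=180°, e=1]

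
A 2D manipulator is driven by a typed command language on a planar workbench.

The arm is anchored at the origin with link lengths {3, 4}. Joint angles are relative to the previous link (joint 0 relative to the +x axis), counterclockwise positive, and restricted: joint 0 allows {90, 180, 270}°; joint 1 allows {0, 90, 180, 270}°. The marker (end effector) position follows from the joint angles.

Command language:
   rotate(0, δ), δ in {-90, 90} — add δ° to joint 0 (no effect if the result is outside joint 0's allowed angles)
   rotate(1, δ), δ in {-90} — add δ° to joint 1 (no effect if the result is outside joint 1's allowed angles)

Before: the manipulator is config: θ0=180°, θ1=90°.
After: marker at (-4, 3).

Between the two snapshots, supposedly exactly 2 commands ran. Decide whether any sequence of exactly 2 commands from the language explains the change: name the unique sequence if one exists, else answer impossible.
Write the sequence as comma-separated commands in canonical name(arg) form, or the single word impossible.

t0: config: θ0=180°, θ1=90°
step 1 (rotate(0, -90)): config: θ0=90°, θ1=90°
step 2 (rotate(0, -90)): config: θ0=90°, θ1=90°
all 9 alternatives checked — unique.

rotate(0, -90), rotate(0, -90)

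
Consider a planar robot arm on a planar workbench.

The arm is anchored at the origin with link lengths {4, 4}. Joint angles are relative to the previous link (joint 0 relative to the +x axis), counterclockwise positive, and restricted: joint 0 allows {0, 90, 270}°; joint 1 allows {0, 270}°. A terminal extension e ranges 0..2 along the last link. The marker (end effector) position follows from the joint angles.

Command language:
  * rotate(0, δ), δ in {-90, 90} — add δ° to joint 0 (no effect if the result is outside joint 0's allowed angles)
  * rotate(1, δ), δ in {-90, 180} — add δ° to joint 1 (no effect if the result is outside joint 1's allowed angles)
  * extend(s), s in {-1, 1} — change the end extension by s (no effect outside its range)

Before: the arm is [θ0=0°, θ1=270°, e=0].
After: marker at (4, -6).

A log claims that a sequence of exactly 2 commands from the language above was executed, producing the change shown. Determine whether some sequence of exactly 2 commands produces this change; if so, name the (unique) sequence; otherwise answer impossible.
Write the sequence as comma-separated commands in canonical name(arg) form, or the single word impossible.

extend(1), extend(1)

start: [θ0=0°, θ1=270°, e=0]
t=1 extend(1) ⇒ [θ0=0°, θ1=270°, e=1]
t=2 extend(1) ⇒ [θ0=0°, θ1=270°, e=2]
no rival 2-sequence matches.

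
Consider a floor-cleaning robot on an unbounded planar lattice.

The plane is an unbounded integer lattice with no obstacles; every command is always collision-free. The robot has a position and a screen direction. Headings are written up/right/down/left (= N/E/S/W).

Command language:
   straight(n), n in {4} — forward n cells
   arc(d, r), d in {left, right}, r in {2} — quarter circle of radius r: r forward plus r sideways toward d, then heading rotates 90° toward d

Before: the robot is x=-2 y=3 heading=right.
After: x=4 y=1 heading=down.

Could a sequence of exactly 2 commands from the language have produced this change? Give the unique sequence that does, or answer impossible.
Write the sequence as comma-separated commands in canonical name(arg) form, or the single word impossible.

key: cell and facing (now S) both changed — the 2 commands mix motion and turning
start: x=-2 y=3 heading=right
[1] after straight(4): x=2 y=3 heading=right
[2] after arc(right, 2): x=4 y=1 heading=down
all 9 alternatives checked — unique.

straight(4), arc(right, 2)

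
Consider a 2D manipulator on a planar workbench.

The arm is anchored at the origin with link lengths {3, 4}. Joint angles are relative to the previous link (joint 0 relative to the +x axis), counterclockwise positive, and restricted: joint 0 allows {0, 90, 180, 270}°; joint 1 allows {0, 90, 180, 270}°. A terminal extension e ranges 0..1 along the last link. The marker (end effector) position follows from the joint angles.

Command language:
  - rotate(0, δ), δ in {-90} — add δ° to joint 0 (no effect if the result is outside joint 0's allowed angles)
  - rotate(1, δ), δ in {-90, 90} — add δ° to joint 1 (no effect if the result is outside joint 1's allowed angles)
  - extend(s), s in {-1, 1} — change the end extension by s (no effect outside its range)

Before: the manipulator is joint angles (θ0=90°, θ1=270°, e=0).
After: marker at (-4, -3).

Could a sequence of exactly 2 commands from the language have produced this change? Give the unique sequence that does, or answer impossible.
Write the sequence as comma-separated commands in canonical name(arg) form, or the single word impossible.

start: joint angles (θ0=90°, θ1=270°, e=0)
t=1 rotate(0, -90) ⇒ joint angles (θ0=0°, θ1=270°, e=0)
t=2 rotate(0, -90) ⇒ joint angles (θ0=270°, θ1=270°, e=0)
no rival 2-sequence matches.

rotate(0, -90), rotate(0, -90)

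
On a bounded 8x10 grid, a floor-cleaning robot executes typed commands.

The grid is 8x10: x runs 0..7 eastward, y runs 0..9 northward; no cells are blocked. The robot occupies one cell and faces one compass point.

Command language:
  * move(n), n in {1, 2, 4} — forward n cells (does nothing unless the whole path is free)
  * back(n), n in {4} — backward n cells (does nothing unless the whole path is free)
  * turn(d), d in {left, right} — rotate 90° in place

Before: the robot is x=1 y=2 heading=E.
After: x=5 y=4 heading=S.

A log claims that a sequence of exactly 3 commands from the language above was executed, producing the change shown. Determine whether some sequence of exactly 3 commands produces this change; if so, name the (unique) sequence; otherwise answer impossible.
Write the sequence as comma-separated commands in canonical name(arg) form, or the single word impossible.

impossible

no 3-step route produces this change.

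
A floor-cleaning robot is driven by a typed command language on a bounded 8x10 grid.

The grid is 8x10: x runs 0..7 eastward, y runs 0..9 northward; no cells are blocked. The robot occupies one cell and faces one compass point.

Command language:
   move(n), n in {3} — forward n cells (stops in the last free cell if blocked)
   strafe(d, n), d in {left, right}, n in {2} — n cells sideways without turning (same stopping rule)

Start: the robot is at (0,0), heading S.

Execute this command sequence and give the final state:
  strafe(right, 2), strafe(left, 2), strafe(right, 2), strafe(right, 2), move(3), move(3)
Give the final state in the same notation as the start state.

at (0,0), heading S

initial: at (0,0), heading S
[1] after strafe(right, 2): at (0,0), heading S
[2] after strafe(left, 2): at (2,0), heading S
[3] after strafe(right, 2): at (0,0), heading S
[4] after strafe(right, 2): at (0,0), heading S
[5] after move(3): at (0,0), heading S
[6] after move(3): at (0,0), heading S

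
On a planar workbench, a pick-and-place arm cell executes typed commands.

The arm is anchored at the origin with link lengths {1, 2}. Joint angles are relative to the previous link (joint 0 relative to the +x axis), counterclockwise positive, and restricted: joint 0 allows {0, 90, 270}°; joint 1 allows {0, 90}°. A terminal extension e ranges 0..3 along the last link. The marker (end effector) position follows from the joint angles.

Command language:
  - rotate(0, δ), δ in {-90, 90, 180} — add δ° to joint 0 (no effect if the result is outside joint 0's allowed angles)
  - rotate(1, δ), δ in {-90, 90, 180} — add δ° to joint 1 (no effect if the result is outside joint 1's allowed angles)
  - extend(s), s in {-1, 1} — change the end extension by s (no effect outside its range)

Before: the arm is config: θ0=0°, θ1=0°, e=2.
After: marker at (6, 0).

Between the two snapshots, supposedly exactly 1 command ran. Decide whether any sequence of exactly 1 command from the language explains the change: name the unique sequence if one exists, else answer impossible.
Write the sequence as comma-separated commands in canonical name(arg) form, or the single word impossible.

extend(1)

t0: config: θ0=0°, θ1=0°, e=2
t=1 extend(1) ⇒ config: θ0=0°, θ1=0°, e=3
no rival 1-sequence matches.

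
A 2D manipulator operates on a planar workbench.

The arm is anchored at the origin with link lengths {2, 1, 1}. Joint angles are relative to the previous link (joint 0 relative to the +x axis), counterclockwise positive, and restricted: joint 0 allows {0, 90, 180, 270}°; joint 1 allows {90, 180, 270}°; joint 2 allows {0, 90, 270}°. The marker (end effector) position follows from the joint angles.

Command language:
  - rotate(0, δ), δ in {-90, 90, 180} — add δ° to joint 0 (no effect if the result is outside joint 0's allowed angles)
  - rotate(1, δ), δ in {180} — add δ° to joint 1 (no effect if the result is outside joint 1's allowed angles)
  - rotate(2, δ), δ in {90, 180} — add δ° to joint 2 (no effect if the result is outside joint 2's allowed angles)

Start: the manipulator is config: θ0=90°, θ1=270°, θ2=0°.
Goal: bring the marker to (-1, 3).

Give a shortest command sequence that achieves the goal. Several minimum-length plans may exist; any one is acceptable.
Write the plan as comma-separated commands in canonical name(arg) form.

t0: config: θ0=90°, θ1=270°, θ2=0°
1. rotate(1, 180) → config: θ0=90°, θ1=90°, θ2=0°
2. rotate(2, 90) → config: θ0=90°, θ1=90°, θ2=90°
3. rotate(2, 180) → config: θ0=90°, θ1=90°, θ2=270°
no 2-step plan works, so 3 is optimal.

rotate(1, 180), rotate(2, 90), rotate(2, 180)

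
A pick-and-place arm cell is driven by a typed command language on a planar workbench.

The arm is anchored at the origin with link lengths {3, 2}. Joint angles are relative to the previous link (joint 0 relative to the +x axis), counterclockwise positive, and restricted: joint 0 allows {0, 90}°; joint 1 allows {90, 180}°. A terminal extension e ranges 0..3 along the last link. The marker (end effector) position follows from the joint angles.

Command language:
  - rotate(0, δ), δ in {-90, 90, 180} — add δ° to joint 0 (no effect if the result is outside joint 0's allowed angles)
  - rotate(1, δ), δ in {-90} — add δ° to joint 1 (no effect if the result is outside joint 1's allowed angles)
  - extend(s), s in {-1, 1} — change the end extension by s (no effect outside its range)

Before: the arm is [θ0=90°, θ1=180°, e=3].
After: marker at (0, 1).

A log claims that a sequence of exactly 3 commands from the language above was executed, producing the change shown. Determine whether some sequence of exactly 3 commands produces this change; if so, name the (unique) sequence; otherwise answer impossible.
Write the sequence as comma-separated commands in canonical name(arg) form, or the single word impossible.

from: [θ0=90°, θ1=180°, e=3]
t=1 extend(-1) ⇒ [θ0=90°, θ1=180°, e=2]
t=2 extend(-1) ⇒ [θ0=90°, θ1=180°, e=1]
t=3 extend(-1) ⇒ [θ0=90°, θ1=180°, e=0]
no other 3-command option fits: unique.

extend(-1), extend(-1), extend(-1)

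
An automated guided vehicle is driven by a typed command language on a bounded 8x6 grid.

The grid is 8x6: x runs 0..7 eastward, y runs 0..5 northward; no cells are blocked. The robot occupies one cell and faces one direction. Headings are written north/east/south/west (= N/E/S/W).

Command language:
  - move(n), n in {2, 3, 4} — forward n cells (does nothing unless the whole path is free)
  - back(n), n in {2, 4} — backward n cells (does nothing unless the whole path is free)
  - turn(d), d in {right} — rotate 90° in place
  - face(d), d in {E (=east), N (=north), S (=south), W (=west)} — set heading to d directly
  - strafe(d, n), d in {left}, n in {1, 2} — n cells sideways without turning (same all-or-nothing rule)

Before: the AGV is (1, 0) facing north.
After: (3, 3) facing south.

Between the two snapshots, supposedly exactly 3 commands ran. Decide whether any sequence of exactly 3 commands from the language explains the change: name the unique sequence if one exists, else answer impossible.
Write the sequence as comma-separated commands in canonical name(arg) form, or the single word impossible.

move(3), face(S), strafe(left, 2)

key: position moved to (3,3) AND the heading swung to S — translation plus rotation needed
from: (1, 0) facing north
t=1 move(3) ⇒ (1, 3) facing north
t=2 face(S) ⇒ (1, 3) facing south
t=3 strafe(left, 2) ⇒ (3, 3) facing south
all 1728 alternatives checked — unique.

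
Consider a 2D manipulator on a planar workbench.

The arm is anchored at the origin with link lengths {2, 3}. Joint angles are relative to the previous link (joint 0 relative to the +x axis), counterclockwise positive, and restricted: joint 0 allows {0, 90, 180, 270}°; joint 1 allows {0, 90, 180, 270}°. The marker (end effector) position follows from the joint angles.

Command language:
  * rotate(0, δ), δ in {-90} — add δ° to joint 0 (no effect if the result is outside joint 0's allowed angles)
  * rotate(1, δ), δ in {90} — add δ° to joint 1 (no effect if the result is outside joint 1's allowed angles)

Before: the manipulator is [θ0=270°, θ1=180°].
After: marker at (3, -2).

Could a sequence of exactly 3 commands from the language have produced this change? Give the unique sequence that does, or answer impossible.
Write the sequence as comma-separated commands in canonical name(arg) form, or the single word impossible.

begin: [θ0=270°, θ1=180°]
t=1 rotate(1, 90) ⇒ [θ0=270°, θ1=270°]
t=2 rotate(1, 90) ⇒ [θ0=270°, θ1=0°]
t=3 rotate(1, 90) ⇒ [θ0=270°, θ1=90°]
uniquely the one of 8 3-step routes that fits.

rotate(1, 90), rotate(1, 90), rotate(1, 90)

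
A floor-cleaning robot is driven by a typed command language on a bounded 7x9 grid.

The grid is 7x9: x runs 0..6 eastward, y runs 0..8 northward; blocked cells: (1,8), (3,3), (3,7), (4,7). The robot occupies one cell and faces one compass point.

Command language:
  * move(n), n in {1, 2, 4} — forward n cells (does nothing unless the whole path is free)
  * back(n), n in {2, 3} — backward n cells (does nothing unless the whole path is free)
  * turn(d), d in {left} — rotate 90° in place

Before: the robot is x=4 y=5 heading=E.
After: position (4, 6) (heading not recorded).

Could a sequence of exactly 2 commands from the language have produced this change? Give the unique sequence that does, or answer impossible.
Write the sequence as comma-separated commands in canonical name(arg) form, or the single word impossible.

turn(left), move(1)

key: order matters: swapping turn(left) and move(1) lands elsewhere
t0: x=4 y=5 heading=E
1. turn(left) → x=4 y=5 heading=N
2. move(1) → x=4 y=6 heading=N
all 36 alternatives checked — unique.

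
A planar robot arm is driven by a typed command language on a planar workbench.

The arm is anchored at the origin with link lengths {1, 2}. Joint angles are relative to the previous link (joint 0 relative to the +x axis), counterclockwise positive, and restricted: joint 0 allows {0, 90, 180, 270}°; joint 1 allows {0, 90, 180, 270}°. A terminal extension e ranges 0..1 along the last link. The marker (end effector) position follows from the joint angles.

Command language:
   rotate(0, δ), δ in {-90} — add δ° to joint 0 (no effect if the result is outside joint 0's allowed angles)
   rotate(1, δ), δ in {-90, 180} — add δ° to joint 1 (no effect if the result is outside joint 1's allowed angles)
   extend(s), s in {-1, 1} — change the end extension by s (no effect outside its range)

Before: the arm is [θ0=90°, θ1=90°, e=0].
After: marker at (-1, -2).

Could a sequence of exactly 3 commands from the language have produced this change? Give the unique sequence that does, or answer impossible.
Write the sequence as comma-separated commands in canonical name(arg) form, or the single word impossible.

t0: [θ0=90°, θ1=90°, e=0]
[1] after rotate(0, -90): [θ0=0°, θ1=90°, e=0]
[2] after rotate(0, -90): [θ0=270°, θ1=90°, e=0]
[3] after rotate(0, -90): [θ0=180°, θ1=90°, e=0]
all 125 alternatives checked — unique.

rotate(0, -90), rotate(0, -90), rotate(0, -90)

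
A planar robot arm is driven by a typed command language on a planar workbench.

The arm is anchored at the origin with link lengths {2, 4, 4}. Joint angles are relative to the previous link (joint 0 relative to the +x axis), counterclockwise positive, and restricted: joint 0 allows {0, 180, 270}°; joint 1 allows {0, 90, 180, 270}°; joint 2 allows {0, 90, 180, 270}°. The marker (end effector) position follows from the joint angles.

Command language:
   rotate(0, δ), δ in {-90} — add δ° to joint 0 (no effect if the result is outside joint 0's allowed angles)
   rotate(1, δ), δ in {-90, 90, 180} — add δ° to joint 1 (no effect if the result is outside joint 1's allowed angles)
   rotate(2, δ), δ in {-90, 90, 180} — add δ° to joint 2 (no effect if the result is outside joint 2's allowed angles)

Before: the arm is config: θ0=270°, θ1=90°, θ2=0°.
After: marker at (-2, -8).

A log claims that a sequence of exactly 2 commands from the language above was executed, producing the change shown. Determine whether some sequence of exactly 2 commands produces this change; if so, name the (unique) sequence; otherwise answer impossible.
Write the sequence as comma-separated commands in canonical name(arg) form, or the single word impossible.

from: config: θ0=270°, θ1=90°, θ2=0°
step 1 (rotate(0, -90)): config: θ0=180°, θ1=90°, θ2=0°
step 2 (rotate(0, -90)): config: θ0=180°, θ1=90°, θ2=0°
no rival 2-sequence matches.

rotate(0, -90), rotate(0, -90)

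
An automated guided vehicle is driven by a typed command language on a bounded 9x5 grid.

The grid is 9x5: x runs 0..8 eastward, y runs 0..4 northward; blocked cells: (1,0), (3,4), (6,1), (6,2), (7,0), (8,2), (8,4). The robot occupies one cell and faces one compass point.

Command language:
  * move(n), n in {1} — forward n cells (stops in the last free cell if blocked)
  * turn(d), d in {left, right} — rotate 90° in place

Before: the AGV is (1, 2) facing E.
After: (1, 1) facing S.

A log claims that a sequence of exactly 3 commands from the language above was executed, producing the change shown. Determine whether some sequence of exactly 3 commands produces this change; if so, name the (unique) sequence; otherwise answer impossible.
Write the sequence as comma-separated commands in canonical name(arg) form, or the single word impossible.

key: order matters: swapping turn(right) and move(1) lands elsewhere
from: (1, 2) facing E
t=1 turn(right) ⇒ (1, 2) facing S
t=2 move(1) ⇒ (1, 1) facing S
t=3 move(1) ⇒ (1, 1) facing S
uniquely the one of 27 3-step routes that fits.

turn(right), move(1), move(1)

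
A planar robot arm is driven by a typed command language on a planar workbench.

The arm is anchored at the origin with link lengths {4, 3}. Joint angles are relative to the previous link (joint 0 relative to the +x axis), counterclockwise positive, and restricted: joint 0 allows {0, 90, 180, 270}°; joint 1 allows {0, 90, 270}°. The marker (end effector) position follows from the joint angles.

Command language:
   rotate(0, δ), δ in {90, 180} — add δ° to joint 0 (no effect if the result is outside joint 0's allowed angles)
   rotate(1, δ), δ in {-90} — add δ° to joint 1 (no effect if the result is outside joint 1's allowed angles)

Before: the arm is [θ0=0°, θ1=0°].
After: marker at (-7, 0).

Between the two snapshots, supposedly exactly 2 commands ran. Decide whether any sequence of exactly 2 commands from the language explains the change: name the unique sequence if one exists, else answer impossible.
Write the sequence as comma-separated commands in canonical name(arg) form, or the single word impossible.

from: [θ0=0°, θ1=0°]
[1] after rotate(0, 90): [θ0=90°, θ1=0°]
[2] after rotate(0, 90): [θ0=180°, θ1=0°]
uniquely the one of 9 2-step routes that fits.

rotate(0, 90), rotate(0, 90)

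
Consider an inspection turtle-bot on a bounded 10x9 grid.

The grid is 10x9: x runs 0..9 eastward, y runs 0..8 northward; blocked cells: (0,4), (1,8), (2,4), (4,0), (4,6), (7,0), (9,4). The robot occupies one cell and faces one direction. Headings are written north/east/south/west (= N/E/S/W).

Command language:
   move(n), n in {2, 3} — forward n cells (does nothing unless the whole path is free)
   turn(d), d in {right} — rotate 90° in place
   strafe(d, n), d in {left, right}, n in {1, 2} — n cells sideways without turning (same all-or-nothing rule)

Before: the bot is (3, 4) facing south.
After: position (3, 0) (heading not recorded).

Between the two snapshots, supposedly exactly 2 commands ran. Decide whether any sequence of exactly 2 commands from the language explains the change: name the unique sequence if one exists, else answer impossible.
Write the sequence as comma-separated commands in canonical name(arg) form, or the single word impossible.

move(2), move(2)

t0: (3, 4) facing south
1. move(2) → (3, 2) facing south
2. move(2) → (3, 0) facing south
all 49 alternatives checked — unique.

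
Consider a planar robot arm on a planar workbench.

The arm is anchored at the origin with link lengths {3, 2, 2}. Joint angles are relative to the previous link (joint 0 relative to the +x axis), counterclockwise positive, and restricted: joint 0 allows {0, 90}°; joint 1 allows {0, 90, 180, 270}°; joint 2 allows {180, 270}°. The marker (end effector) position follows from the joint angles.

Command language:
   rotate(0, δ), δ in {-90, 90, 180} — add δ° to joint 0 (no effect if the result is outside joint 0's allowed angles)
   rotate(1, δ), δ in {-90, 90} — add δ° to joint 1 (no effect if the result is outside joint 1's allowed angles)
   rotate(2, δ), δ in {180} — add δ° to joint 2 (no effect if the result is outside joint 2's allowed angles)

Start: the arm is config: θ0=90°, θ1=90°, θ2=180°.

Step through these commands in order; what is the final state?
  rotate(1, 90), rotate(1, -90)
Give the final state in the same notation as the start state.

config: θ0=90°, θ1=90°, θ2=180°

begin: config: θ0=90°, θ1=90°, θ2=180°
1. rotate(1, 90) → config: θ0=90°, θ1=180°, θ2=180°
2. rotate(1, -90) → config: θ0=90°, θ1=90°, θ2=180°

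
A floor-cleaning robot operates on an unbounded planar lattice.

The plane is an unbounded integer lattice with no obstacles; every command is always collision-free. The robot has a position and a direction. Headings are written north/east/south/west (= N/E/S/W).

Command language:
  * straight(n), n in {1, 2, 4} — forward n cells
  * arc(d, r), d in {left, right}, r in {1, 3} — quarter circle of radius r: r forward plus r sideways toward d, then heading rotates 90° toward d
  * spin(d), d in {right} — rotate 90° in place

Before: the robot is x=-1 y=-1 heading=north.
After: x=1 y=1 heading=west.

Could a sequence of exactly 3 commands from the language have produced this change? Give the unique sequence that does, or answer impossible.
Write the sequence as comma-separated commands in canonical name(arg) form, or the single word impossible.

key: order matters: swapping arc(right, 3) and arc(right, 1) lands elsewhere
initial: x=-1 y=-1 heading=north
step 1 (arc(right, 3)): x=2 y=2 heading=east
step 2 (spin(right)): x=2 y=2 heading=south
step 3 (arc(right, 1)): x=1 y=1 heading=west
all 512 alternatives checked — unique.

arc(right, 3), spin(right), arc(right, 1)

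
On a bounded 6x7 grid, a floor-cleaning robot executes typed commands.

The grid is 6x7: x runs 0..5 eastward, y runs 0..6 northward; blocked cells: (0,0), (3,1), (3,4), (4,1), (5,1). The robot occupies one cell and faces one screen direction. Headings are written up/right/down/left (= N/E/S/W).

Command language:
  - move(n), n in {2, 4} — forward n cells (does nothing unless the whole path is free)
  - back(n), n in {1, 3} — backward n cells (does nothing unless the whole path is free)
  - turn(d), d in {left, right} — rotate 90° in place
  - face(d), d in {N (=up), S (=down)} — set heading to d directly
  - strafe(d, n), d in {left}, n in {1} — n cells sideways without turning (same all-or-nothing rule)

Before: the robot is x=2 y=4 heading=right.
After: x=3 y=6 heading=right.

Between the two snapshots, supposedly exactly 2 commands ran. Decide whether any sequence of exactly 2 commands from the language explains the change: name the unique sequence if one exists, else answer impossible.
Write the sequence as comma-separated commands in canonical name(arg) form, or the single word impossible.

every 2-command combo misses the target.

impossible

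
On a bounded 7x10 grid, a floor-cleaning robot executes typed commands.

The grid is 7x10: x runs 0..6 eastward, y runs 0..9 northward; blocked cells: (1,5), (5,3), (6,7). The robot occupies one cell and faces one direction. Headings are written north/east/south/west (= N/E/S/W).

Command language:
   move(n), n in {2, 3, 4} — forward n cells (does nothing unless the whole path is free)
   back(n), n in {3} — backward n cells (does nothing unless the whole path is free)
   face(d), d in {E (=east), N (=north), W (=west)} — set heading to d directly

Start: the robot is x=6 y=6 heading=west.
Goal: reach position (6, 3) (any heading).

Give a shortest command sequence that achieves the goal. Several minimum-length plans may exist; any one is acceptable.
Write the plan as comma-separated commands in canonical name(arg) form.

t0: x=6 y=6 heading=west
step 1 (face(N)): x=6 y=6 heading=north
step 2 (back(3)): x=6 y=3 heading=north
no 1-step plan works, so 2 is optimal.

face(N), back(3)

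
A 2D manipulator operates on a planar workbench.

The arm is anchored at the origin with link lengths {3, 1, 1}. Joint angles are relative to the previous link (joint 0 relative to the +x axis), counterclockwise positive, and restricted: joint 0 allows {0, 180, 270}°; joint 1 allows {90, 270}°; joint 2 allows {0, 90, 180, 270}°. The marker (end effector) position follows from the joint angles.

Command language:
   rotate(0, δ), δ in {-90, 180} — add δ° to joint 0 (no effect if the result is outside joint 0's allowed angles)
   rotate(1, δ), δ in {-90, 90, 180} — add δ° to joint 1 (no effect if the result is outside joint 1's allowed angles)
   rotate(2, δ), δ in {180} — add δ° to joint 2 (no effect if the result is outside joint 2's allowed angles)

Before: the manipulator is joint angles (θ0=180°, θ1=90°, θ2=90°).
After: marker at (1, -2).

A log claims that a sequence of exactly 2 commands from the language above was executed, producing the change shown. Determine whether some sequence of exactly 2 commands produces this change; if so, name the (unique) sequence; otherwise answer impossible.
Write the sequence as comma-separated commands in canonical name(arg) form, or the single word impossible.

key: order matters: swapping rotate(0, 180) and rotate(0, -90) lands elsewhere
t0: joint angles (θ0=180°, θ1=90°, θ2=90°)
[1] after rotate(0, 180): joint angles (θ0=0°, θ1=90°, θ2=90°)
[2] after rotate(0, -90): joint angles (θ0=270°, θ1=90°, θ2=90°)
no rival 2-sequence matches.

rotate(0, 180), rotate(0, -90)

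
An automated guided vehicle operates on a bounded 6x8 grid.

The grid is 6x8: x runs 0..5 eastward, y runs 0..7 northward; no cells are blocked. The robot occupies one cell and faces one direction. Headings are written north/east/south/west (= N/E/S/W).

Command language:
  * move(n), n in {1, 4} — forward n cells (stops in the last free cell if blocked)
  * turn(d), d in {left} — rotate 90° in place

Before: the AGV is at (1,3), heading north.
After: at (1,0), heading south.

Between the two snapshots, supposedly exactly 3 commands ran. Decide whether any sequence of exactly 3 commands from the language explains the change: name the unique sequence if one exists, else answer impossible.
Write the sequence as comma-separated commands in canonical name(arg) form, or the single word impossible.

key: position moved to (1,0) AND the heading swung to S — translation plus rotation needed
from: at (1,3), heading north
t=1 turn(left) ⇒ at (1,3), heading west
t=2 turn(left) ⇒ at (1,3), heading south
t=3 move(4) ⇒ at (1,0), heading south
no other 3-command option fits: unique.

turn(left), turn(left), move(4)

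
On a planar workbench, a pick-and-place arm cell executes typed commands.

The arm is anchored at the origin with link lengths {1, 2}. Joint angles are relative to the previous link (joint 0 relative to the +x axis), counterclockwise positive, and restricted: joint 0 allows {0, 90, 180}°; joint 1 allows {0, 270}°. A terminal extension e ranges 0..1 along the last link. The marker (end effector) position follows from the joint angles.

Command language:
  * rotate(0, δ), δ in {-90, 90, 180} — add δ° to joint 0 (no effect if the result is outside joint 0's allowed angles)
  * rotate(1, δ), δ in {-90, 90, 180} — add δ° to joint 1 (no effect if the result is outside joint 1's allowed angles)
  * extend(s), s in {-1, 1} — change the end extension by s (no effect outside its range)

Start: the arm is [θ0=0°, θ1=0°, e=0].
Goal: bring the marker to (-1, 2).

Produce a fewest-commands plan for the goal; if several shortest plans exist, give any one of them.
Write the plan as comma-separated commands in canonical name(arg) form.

rotate(0, 180), rotate(1, -90)

t0: [θ0=0°, θ1=0°, e=0]
[1] after rotate(0, 180): [θ0=180°, θ1=0°, e=0]
[2] after rotate(1, -90): [θ0=180°, θ1=270°, e=0]
no 1-step plan works, so 2 is optimal.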